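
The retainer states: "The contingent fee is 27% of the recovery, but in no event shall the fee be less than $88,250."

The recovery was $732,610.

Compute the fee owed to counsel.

$197,804.70

27% of $732,610 = $197,804.70
That exceeds the $88,250 minimum.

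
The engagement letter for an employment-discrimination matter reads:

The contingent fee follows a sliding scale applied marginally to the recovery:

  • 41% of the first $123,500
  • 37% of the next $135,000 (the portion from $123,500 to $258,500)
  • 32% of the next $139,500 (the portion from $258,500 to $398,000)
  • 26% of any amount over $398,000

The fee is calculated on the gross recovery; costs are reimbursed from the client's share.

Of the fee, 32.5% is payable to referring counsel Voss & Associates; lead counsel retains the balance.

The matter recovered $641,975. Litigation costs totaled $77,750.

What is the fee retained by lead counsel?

Fee base is the gross recovery, $641,975; costs are reimbursed separately.
First $123,500 at 41% = $50,635.00
Next $135,000 at 37% = $49,950.00
Next $139,500 at 32% = $44,640.00
Remaining $243,975 at 26% = $63,433.50
Fee: $50,635.00 + $49,950.00 + $44,640.00 + $63,433.50 = $208,658.50
Referral share: 32.5% of $208,658.50 = $67,814.01; lead counsel retains $208,658.50 − $67,814.01 = $140,844.49.

$140,844.49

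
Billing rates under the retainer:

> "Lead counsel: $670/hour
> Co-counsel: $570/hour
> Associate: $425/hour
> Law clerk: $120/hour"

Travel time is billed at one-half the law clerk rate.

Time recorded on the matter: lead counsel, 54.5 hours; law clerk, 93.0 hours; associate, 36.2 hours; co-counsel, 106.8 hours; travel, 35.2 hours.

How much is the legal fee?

$126,048.00

Lead counsel: 54.5 × $670 = $36,515.00
Co-counsel: 106.8 × $570 = $60,876.00
Associate: 36.2 × $425 = $15,385.00
Law clerk: 93.0 × $120 = $11,160.00
Subtotal: $36,515.00 + $60,876.00 + $15,385.00 + $11,160.00 = $123,936.00
Travel: 35.2 × ($120 ÷ 2) = 35.2 × $60.00 = $2,112.00
Total: $123,936.00 + $2,112.00 = $126,048.00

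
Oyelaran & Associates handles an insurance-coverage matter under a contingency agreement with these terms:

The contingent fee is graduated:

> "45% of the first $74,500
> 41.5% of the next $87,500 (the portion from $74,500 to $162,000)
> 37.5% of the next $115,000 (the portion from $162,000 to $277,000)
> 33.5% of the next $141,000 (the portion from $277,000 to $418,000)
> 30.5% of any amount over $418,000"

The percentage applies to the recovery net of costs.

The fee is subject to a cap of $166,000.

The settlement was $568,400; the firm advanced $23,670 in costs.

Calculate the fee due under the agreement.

Fee base (net of costs): $568,400 − $23,670 = $544,730
First $74,500 at 45% = $33,525.00
Next $87,500 at 41.5% = $36,312.50
Next $115,000 at 37.5% = $43,125.00
Next $141,000 at 33.5% = $47,235.00
Remaining $126,730 at 30.5% = $38,652.65
Fee: $33,525.00 + $36,312.50 + $43,125.00 + $47,235.00 + $38,652.65 = $198,850.15
$198,850.15 exceeds the $166,000 cap, so the fee is capped at $166,000.00.

$166,000.00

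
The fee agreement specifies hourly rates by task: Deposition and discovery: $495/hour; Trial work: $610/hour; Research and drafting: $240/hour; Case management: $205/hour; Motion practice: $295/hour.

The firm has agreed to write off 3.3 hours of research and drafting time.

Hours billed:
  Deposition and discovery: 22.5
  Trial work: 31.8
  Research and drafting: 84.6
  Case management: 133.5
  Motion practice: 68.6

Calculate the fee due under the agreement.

Deposition and discovery: 22.5 × $495 = $11,137.50
Trial work: 31.8 × $610 = $19,398.00
Research and drafting: 84.6 × $240 = $20,304.00
Case management: 133.5 × $205 = $27,367.50
Motion practice: 68.6 × $295 = $20,237.00
Subtotal: $98,444.00
Write-off: 3.3 × $240 = $792.00
Total: $98,444.00 − $792.00 = $97,652.00

$97,652.00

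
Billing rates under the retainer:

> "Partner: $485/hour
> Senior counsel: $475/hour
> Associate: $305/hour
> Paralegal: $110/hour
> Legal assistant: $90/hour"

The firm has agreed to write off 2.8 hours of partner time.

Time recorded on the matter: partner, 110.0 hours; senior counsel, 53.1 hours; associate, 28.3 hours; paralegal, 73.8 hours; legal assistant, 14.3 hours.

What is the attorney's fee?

Partner: 110.0 × $485 = $53,350.00
Senior counsel: 53.1 × $475 = $25,222.50
Associate: 28.3 × $305 = $8,631.50
Paralegal: 73.8 × $110 = $8,118.00
Legal assistant: 14.3 × $90 = $1,287.00
Subtotal: $96,609.00
Write-off: 2.8 × $485 = $1,358.00
Total: $96,609.00 − $1,358.00 = $95,251.00

$95,251.00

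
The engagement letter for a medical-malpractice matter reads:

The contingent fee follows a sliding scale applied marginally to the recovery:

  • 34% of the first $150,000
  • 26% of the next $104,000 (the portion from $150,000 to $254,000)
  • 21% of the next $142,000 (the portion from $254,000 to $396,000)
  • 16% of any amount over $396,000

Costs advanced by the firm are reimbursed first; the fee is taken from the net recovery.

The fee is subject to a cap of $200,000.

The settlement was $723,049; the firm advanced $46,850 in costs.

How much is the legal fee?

Fee base (net of costs): $723,049 − $46,850 = $676,199
First $150,000 at 34% = $51,000.00
Next $104,000 at 26% = $27,040.00
Next $142,000 at 21% = $29,820.00
Remaining $280,199 at 16% = $44,831.84
Fee: $51,000.00 + $27,040.00 + $29,820.00 + $44,831.84 = $152,691.84
$152,691.84 is under the $200,000 cap.

$152,691.84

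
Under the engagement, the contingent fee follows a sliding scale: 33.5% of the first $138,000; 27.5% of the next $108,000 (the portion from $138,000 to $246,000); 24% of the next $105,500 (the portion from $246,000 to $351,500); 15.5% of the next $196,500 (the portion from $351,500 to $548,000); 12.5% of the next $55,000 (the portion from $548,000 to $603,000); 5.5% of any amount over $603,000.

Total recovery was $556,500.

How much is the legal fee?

$132,770.00

First $138,000 at 33.5% = $46,230.00
Next $108,000 at 27.5% = $29,700.00
Next $105,500 at 24% = $25,320.00
Next $196,500 at 15.5% = $30,457.50
Remaining $8,500 at 12.5% = $1,062.50
Fee: $46,230.00 + $29,700.00 + $25,320.00 + $30,457.50 + $1,062.50 = $132,770.00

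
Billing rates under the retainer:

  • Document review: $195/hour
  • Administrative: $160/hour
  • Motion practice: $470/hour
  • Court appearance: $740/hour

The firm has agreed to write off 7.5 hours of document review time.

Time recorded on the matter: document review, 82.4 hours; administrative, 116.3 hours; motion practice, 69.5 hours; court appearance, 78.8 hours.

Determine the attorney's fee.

Document review: 82.4 × $195 = $16,068.00
Administrative: 116.3 × $160 = $18,608.00
Motion practice: 69.5 × $470 = $32,665.00
Court appearance: 78.8 × $740 = $58,312.00
Subtotal: $125,653.00
Write-off: 7.5 × $195 = $1,462.50
Total: $125,653.00 − $1,462.50 = $124,190.50

$124,190.50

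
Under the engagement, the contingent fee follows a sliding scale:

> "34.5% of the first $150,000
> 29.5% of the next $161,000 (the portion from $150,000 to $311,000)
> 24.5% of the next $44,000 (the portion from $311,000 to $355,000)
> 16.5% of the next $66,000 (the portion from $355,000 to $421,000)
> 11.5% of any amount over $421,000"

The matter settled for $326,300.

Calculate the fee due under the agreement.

$102,993.50

First $150,000 at 34.5% = $51,750.00
Next $161,000 at 29.5% = $47,495.00
Remaining $15,300 at 24.5% = $3,748.50
Fee: $51,750.00 + $47,495.00 + $3,748.50 = $102,993.50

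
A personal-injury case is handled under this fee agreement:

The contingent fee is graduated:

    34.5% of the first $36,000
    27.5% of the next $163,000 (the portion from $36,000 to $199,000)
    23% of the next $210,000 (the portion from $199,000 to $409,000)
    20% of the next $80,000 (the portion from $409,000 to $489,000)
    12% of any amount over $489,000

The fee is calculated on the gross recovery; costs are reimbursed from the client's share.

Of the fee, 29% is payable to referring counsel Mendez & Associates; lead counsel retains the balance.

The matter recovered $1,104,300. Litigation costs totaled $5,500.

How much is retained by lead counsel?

$138,720.51

Fee base is the gross recovery, $1,104,300; costs are reimbursed separately.
First $36,000 at 34.5% = $12,420.00
Next $163,000 at 27.5% = $44,825.00
Next $210,000 at 23% = $48,300.00
Next $80,000 at 20% = $16,000.00
Remaining $615,300 at 12% = $73,836.00
Fee: $12,420.00 + $44,825.00 + $48,300.00 + $16,000.00 + $73,836.00 = $195,381.00
Referral share: 29% of $195,381.00 = $56,660.49; lead counsel retains $195,381.00 − $56,660.49 = $138,720.51.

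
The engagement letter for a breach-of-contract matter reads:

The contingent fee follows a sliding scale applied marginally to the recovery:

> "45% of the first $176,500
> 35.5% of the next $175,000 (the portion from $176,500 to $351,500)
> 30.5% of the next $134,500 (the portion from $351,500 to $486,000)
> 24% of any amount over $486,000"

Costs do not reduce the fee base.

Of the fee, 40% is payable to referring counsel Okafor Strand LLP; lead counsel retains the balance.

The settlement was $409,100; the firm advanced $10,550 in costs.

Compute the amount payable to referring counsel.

Fee base is the gross recovery, $409,100; costs are reimbursed separately.
First $176,500 at 45% = $79,425.00
Next $175,000 at 35.5% = $62,125.00
Remaining $57,600 at 30.5% = $17,568.00
Fee: $79,425.00 + $62,125.00 + $17,568.00 = $159,118.00
Referral share: 40% of $159,118.00 = $63,647.20; lead counsel retains $159,118.00 − $63,647.20 = $95,470.80.

$63,647.20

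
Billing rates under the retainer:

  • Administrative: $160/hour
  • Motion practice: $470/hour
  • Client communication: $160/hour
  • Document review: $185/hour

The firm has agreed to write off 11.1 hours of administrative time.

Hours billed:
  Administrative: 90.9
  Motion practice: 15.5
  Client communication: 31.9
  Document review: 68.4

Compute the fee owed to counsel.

Administrative: 90.9 × $160 = $14,544.00
Motion practice: 15.5 × $470 = $7,285.00
Client communication: 31.9 × $160 = $5,104.00
Document review: 68.4 × $185 = $12,654.00
Subtotal: $39,587.00
Write-off: 11.1 × $160 = $1,776.00
Total: $39,587.00 − $1,776.00 = $37,811.00

$37,811.00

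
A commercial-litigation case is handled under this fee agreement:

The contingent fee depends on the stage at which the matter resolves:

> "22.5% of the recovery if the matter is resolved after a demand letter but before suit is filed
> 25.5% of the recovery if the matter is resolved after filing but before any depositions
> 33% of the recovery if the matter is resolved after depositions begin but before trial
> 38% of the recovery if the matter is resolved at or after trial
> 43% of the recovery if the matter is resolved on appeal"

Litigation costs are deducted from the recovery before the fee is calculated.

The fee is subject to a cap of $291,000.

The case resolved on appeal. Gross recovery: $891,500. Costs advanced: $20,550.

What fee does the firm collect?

Fee base (net of costs): $891,500 − $20,550 = $870,950
The matter resolved on appeal, so the 43% rate applies.
$870,950 × 43% = $374,508.50
$374,508.50 exceeds the $291,000 cap, so the fee is capped at $291,000.00.

$291,000.00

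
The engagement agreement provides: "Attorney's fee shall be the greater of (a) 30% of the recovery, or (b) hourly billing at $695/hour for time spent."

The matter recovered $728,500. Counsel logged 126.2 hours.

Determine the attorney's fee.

(a) 30% of $728,500 = $218,550.00
(b) 126.2 × $695 = $87,709.00
The greater is (a): $218,550.00.

$218,550.00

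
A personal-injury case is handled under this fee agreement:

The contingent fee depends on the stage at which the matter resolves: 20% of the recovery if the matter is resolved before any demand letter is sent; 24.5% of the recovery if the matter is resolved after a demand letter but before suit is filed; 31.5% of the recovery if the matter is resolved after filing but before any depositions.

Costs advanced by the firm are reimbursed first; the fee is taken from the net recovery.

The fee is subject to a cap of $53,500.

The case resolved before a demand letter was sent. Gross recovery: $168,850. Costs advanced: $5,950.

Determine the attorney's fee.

$32,580.00

Fee base (net of costs): $168,850 − $5,950 = $162,900
The matter resolved before a demand letter was sent, so the 20% rate applies.
$162,900 × 20% = $32,580.00
$32,580.00 is under the $53,500 cap.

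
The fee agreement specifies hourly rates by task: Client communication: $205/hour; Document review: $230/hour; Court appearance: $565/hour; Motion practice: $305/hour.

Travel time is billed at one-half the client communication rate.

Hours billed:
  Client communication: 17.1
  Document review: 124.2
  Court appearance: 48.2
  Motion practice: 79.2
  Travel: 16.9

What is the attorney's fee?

Client communication: 17.1 × $205 = $3,505.50
Document review: 124.2 × $230 = $28,566.00
Court appearance: 48.2 × $565 = $27,233.00
Motion practice: 79.2 × $305 = $24,156.00
Subtotal: $3,505.50 + $28,566.00 + $27,233.00 + $24,156.00 = $83,460.50
Travel: 16.9 × ($205 ÷ 2) = 16.9 × $102.50 = $1,732.25
Total: $83,460.50 + $1,732.25 = $85,192.75

$85,192.75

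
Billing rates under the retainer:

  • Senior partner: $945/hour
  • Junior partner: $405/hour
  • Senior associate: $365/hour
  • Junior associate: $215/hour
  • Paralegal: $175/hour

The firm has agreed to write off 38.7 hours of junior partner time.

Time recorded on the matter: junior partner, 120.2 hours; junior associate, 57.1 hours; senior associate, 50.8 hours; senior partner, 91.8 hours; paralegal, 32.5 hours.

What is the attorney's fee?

$156,264.50

Senior partner: 91.8 × $945 = $86,751.00
Junior partner: 120.2 × $405 = $48,681.00
Senior associate: 50.8 × $365 = $18,542.00
Junior associate: 57.1 × $215 = $12,276.50
Paralegal: 32.5 × $175 = $5,687.50
Subtotal: $171,938.00
Write-off: 38.7 × $405 = $15,673.50
Total: $171,938.00 − $15,673.50 = $156,264.50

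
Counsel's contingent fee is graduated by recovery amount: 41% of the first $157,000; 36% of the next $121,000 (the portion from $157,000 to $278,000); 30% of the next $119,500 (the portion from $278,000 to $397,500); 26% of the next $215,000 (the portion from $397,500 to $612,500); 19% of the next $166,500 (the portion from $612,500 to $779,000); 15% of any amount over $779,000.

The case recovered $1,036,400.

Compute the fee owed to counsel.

$269,925.00

First $157,000 at 41% = $64,370.00
Next $121,000 at 36% = $43,560.00
Next $119,500 at 30% = $35,850.00
Next $215,000 at 26% = $55,900.00
Next $166,500 at 19% = $31,635.00
Remaining $257,400 at 15% = $38,610.00
Fee: $64,370.00 + $43,560.00 + $35,850.00 + $55,900.00 + $31,635.00 + $38,610.00 = $269,925.00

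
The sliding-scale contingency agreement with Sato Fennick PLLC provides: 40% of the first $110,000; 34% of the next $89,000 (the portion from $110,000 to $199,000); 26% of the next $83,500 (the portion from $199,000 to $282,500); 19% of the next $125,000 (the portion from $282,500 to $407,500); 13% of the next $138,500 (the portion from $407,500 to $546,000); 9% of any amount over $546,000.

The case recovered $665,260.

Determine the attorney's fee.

$148,458.40

First $110,000 at 40% = $44,000.00
Next $89,000 at 34% = $30,260.00
Next $83,500 at 26% = $21,710.00
Next $125,000 at 19% = $23,750.00
Next $138,500 at 13% = $18,005.00
Remaining $119,260 at 9% = $10,733.40
Fee: $44,000.00 + $30,260.00 + $21,710.00 + $23,750.00 + $18,005.00 + $10,733.40 = $148,458.40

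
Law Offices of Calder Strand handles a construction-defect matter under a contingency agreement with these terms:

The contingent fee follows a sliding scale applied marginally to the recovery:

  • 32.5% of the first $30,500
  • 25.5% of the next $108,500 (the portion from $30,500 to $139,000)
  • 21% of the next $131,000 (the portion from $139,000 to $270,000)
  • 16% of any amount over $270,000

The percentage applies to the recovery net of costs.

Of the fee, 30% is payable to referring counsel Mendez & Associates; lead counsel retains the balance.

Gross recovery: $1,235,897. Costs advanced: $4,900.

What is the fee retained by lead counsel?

Fee base (net of costs): $1,235,897 − $4,900 = $1,230,997
First $30,500 at 32.5% = $9,912.50
Next $108,500 at 25.5% = $27,667.50
Next $131,000 at 21% = $27,510.00
Remaining $960,997 at 16% = $153,759.52
Fee: $9,912.50 + $27,667.50 + $27,510.00 + $153,759.52 = $218,849.52
Referral share: 30% of $218,849.52 = $65,654.86; lead counsel retains $218,849.52 − $65,654.86 = $153,194.66.

$153,194.66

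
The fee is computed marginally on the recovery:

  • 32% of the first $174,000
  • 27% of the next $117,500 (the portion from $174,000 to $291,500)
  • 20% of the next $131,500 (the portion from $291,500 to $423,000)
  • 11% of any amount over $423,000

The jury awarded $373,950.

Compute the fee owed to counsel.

$103,895.00

First $174,000 at 32% = $55,680.00
Next $117,500 at 27% = $31,725.00
Remaining $82,450 at 20% = $16,490.00
Fee: $55,680.00 + $31,725.00 + $16,490.00 = $103,895.00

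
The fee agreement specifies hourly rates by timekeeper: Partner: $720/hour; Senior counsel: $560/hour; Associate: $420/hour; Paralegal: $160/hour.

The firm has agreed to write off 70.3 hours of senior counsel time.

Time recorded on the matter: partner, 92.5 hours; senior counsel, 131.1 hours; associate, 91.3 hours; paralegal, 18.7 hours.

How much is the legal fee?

Partner: 92.5 × $720 = $66,600.00
Senior counsel: 131.1 × $560 = $73,416.00
Associate: 91.3 × $420 = $38,346.00
Paralegal: 18.7 × $160 = $2,992.00
Subtotal: $181,354.00
Write-off: 70.3 × $560 = $39,368.00
Total: $181,354.00 − $39,368.00 = $141,986.00

$141,986.00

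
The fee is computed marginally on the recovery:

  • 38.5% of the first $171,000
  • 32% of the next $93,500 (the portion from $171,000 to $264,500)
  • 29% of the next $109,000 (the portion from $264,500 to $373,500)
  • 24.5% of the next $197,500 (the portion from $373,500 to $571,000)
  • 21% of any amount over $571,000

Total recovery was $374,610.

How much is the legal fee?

$127,636.95

First $171,000 at 38.5% = $65,835.00
Next $93,500 at 32% = $29,920.00
Next $109,000 at 29% = $31,610.00
Remaining $1,110 at 24.5% = $271.95
Fee: $65,835.00 + $29,920.00 + $31,610.00 + $271.95 = $127,636.95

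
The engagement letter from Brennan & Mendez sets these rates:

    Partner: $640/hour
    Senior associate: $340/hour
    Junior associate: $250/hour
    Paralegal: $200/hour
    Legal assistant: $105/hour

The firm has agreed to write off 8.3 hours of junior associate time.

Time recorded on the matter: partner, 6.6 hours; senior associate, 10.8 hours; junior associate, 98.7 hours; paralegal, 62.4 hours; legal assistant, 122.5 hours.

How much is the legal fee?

$55,838.50

Partner: 6.6 × $640 = $4,224.00
Senior associate: 10.8 × $340 = $3,672.00
Junior associate: 98.7 × $250 = $24,675.00
Paralegal: 62.4 × $200 = $12,480.00
Legal assistant: 122.5 × $105 = $12,862.50
Subtotal: $57,913.50
Write-off: 8.3 × $250 = $2,075.00
Total: $57,913.50 − $2,075.00 = $55,838.50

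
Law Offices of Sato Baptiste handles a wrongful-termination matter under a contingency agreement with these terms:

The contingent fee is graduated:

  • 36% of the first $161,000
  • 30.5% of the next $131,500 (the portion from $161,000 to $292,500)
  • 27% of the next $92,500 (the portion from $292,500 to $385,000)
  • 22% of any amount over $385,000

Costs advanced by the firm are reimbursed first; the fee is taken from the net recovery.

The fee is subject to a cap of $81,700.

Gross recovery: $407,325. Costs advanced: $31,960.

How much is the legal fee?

Fee base (net of costs): $407,325 − $31,960 = $375,365
First $161,000 at 36% = $57,960.00
Next $131,500 at 30.5% = $40,107.50
Remaining $82,865 at 27% = $22,373.55
Fee: $57,960.00 + $40,107.50 + $22,373.55 = $120,441.05
$120,441.05 exceeds the $81,700 cap, so the fee is capped at $81,700.00.

$81,700.00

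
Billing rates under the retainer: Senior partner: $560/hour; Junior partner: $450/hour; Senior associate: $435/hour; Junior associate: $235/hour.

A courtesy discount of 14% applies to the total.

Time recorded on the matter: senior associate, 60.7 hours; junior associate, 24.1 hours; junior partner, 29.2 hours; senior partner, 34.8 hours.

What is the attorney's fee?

Senior partner: 34.8 × $560 = $19,488.00
Junior partner: 29.2 × $450 = $13,140.00
Senior associate: 60.7 × $435 = $26,404.50
Junior associate: 24.1 × $235 = $5,663.50
Subtotal: $64,696.00
Less 14% discount: −$9,057.44
Total: $64,696.00 − $9,057.44 = $55,638.56

$55,638.56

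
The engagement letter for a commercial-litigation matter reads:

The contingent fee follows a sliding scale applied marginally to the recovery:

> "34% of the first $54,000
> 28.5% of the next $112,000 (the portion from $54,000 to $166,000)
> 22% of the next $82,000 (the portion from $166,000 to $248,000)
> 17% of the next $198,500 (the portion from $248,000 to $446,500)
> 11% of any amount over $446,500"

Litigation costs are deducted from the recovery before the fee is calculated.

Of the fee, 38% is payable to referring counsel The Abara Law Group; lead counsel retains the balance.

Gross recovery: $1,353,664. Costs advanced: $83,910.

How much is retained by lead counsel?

Fee base (net of costs): $1,353,664 − $83,910 = $1,269,754
First $54,000 at 34% = $18,360.00
Next $112,000 at 28.5% = $31,920.00
Next $82,000 at 22% = $18,040.00
Next $198,500 at 17% = $33,745.00
Remaining $823,254 at 11% = $90,557.94
Fee: $18,360.00 + $31,920.00 + $18,040.00 + $33,745.00 + $90,557.94 = $192,622.94
Referral share: 38% of $192,622.94 = $73,196.72; lead counsel retains $192,622.94 − $73,196.72 = $119,426.22.

$119,426.22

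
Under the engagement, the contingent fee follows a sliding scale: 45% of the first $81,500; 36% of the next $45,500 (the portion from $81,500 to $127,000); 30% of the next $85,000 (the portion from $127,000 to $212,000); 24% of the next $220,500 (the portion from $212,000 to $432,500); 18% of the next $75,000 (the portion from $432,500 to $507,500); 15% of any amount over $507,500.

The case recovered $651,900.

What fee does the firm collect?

First $81,500 at 45% = $36,675.00
Next $45,500 at 36% = $16,380.00
Next $85,000 at 30% = $25,500.00
Next $220,500 at 24% = $52,920.00
Next $75,000 at 18% = $13,500.00
Remaining $144,400 at 15% = $21,660.00
Fee: $36,675.00 + $16,380.00 + $25,500.00 + $52,920.00 + $13,500.00 + $21,660.00 = $166,635.00

$166,635.00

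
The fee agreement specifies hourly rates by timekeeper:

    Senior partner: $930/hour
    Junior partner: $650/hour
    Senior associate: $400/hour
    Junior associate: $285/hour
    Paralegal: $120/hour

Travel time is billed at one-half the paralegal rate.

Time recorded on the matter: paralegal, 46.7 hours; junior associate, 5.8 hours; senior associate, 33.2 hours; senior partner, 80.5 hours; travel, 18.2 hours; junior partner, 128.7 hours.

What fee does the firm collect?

Senior partner: 80.5 × $930 = $74,865.00
Junior partner: 128.7 × $650 = $83,655.00
Senior associate: 33.2 × $400 = $13,280.00
Junior associate: 5.8 × $285 = $1,653.00
Paralegal: 46.7 × $120 = $5,604.00
Subtotal: $74,865.00 + $83,655.00 + $13,280.00 + $1,653.00 + $5,604.00 = $179,057.00
Travel: 18.2 × ($120 ÷ 2) = 18.2 × $60.00 = $1,092.00
Total: $179,057.00 + $1,092.00 = $180,149.00

$180,149.00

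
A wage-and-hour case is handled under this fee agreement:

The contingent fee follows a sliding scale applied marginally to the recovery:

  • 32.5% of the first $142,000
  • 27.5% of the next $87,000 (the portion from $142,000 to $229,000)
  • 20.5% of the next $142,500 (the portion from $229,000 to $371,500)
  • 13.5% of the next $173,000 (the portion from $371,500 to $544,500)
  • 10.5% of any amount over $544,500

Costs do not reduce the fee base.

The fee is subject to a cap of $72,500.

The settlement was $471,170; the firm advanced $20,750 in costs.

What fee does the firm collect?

$72,500.00

Fee base is the gross recovery, $471,170; costs are reimbursed separately.
First $142,000 at 32.5% = $46,150.00
Next $87,000 at 27.5% = $23,925.00
Next $142,500 at 20.5% = $29,212.50
Remaining $99,670 at 13.5% = $13,455.45
Fee: $46,150.00 + $23,925.00 + $29,212.50 + $13,455.45 = $112,742.95
$112,742.95 exceeds the $72,500 cap, so the fee is capped at $72,500.00.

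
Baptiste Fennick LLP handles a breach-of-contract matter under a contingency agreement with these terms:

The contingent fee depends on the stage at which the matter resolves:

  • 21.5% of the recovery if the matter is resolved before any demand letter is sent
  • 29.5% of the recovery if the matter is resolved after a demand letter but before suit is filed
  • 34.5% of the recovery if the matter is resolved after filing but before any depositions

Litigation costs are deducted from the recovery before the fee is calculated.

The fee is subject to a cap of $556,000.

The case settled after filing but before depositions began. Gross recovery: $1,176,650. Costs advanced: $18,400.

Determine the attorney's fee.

Fee base (net of costs): $1,176,650 − $18,400 = $1,158,250
The matter settled after filing but before depositions began, so the 34.5% rate applies.
$1,158,250 × 34.5% = $399,596.25
$399,596.25 is under the $556,000 cap.

$399,596.25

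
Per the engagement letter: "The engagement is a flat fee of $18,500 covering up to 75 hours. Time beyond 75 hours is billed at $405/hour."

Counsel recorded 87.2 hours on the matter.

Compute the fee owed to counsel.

$23,441.00

Flat fee: $18,500.00
Excess hours: 87.2 − 75 = 12.2
Overrun: 12.2 × $405 = $4,941.00
Total: $18,500.00 + $4,941.00 = $23,441.00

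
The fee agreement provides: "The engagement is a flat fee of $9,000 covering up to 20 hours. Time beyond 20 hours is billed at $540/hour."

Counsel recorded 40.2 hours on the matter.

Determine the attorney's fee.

$19,908.00

Flat fee: $9,000.00
Excess hours: 40.2 − 20 = 20.2
Overrun: 20.2 × $540 = $10,908.00
Total: $9,000.00 + $10,908.00 = $19,908.00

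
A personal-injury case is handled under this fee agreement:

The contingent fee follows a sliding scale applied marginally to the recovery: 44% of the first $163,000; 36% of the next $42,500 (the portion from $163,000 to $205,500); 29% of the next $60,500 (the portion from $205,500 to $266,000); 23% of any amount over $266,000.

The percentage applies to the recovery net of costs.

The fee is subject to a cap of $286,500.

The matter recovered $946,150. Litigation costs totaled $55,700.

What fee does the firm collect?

$248,188.50

Fee base (net of costs): $946,150 − $55,700 = $890,450
First $163,000 at 44% = $71,720.00
Next $42,500 at 36% = $15,300.00
Next $60,500 at 29% = $17,545.00
Remaining $624,450 at 23% = $143,623.50
Fee: $71,720.00 + $15,300.00 + $17,545.00 + $143,623.50 = $248,188.50
$248,188.50 is under the $286,500 cap.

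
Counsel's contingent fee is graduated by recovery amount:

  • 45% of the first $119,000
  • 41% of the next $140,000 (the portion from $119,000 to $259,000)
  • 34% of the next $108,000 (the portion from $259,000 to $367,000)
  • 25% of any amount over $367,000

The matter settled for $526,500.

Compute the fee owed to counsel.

First $119,000 at 45% = $53,550.00
Next $140,000 at 41% = $57,400.00
Next $108,000 at 34% = $36,720.00
Remaining $159,500 at 25% = $39,875.00
Fee: $53,550.00 + $57,400.00 + $36,720.00 + $39,875.00 = $187,545.00

$187,545.00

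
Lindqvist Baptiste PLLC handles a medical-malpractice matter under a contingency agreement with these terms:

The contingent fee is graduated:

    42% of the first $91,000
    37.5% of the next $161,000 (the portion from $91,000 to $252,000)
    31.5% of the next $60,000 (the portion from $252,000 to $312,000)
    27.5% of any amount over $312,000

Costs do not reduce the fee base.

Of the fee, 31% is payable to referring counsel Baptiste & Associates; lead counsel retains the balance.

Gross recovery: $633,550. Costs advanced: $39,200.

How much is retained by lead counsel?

Fee base is the gross recovery, $633,550; costs are reimbursed separately.
First $91,000 at 42% = $38,220.00
Next $161,000 at 37.5% = $60,375.00
Next $60,000 at 31.5% = $18,900.00
Remaining $321,550 at 27.5% = $88,426.25
Fee: $38,220.00 + $60,375.00 + $18,900.00 + $88,426.25 = $205,921.25
Referral share: 31% of $205,921.25 = $63,835.59; lead counsel retains $205,921.25 − $63,835.59 = $142,085.66.

$142,085.66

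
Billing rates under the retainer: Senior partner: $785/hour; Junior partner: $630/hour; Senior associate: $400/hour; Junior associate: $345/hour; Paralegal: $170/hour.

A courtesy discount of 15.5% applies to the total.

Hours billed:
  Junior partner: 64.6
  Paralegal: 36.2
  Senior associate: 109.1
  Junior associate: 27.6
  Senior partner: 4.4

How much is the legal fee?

$87,430.46

Senior partner: 4.4 × $785 = $3,454.00
Junior partner: 64.6 × $630 = $40,698.00
Senior associate: 109.1 × $400 = $43,640.00
Junior associate: 27.6 × $345 = $9,522.00
Paralegal: 36.2 × $170 = $6,154.00
Subtotal: $103,468.00
Less 15.5% discount: −$16,037.54
Total: $103,468.00 − $16,037.54 = $87,430.46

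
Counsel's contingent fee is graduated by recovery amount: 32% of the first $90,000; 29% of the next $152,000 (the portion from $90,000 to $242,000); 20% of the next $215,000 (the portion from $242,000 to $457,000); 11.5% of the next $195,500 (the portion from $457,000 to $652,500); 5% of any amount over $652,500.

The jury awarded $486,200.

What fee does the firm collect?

$119,238.00

First $90,000 at 32% = $28,800.00
Next $152,000 at 29% = $44,080.00
Next $215,000 at 20% = $43,000.00
Remaining $29,200 at 11.5% = $3,358.00
Fee: $28,800.00 + $44,080.00 + $43,000.00 + $3,358.00 = $119,238.00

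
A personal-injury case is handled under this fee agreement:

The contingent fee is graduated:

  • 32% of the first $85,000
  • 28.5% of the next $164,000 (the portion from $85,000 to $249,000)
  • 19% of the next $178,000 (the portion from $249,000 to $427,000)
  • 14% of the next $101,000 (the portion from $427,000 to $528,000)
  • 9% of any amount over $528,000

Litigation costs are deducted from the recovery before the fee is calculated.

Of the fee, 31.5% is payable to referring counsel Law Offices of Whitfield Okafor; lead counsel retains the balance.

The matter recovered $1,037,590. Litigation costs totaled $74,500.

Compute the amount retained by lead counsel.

Fee base (net of costs): $1,037,590 − $74,500 = $963,090
First $85,000 at 32% = $27,200.00
Next $164,000 at 28.5% = $46,740.00
Next $178,000 at 19% = $33,820.00
Next $101,000 at 14% = $14,140.00
Remaining $435,090 at 9% = $39,158.10
Fee: $27,200.00 + $46,740.00 + $33,820.00 + $14,140.00 + $39,158.10 = $161,058.10
Referral share: 31.5% of $161,058.10 = $50,733.30; lead counsel retains $161,058.10 − $50,733.30 = $110,324.80.

$110,324.80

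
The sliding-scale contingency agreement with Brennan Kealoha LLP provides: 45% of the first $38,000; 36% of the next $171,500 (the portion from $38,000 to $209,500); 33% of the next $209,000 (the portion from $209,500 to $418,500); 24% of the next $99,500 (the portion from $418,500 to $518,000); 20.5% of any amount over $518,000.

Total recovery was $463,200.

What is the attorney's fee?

$158,538.00

First $38,000 at 45% = $17,100.00
Next $171,500 at 36% = $61,740.00
Next $209,000 at 33% = $68,970.00
Remaining $44,700 at 24% = $10,728.00
Fee: $17,100.00 + $61,740.00 + $68,970.00 + $10,728.00 = $158,538.00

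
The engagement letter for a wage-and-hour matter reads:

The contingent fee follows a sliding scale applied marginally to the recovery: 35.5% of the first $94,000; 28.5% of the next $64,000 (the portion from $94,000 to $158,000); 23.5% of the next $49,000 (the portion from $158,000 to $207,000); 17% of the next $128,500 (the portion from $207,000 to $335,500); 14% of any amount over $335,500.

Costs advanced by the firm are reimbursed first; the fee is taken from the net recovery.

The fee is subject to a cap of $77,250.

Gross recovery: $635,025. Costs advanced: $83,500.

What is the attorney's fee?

Fee base (net of costs): $635,025 − $83,500 = $551,525
First $94,000 at 35.5% = $33,370.00
Next $64,000 at 28.5% = $18,240.00
Next $49,000 at 23.5% = $11,515.00
Next $128,500 at 17% = $21,845.00
Remaining $216,025 at 14% = $30,243.50
Fee: $33,370.00 + $18,240.00 + $11,515.00 + $21,845.00 + $30,243.50 = $115,213.50
$115,213.50 exceeds the $77,250 cap, so the fee is capped at $77,250.00.

$77,250.00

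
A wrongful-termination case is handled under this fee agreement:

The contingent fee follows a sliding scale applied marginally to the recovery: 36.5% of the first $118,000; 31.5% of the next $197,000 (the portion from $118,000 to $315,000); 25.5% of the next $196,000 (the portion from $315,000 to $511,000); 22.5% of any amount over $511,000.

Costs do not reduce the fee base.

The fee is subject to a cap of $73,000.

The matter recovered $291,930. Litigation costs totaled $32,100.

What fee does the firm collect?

$73,000.00

Fee base is the gross recovery, $291,930; costs are reimbursed separately.
First $118,000 at 36.5% = $43,070.00
Remaining $173,930 at 31.5% = $54,787.95
Fee: $43,070.00 + $54,787.95 = $97,857.95
$97,857.95 exceeds the $73,000 cap, so the fee is capped at $73,000.00.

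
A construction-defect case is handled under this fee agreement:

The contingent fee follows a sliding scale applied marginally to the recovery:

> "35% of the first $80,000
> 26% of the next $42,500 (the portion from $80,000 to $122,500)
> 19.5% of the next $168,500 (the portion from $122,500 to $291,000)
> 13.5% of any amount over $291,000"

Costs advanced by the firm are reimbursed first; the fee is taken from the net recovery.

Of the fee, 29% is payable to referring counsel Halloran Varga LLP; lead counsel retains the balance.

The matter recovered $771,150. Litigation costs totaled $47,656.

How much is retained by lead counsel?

$92,508.87

Fee base (net of costs): $771,150 − $47,656 = $723,494
First $80,000 at 35% = $28,000.00
Next $42,500 at 26% = $11,050.00
Next $168,500 at 19.5% = $32,857.50
Remaining $432,494 at 13.5% = $58,386.69
Fee: $28,000.00 + $11,050.00 + $32,857.50 + $58,386.69 = $130,294.19
Referral share: 29% of $130,294.19 = $37,785.32; lead counsel retains $130,294.19 − $37,785.32 = $92,508.87.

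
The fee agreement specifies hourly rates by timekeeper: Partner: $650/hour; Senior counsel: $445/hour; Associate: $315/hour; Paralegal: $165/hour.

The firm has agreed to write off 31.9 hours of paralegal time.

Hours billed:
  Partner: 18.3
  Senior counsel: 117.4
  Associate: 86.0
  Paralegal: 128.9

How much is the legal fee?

Partner: 18.3 × $650 = $11,895.00
Senior counsel: 117.4 × $445 = $52,243.00
Associate: 86.0 × $315 = $27,090.00
Paralegal: 128.9 × $165 = $21,268.50
Subtotal: $112,496.50
Write-off: 31.9 × $165 = $5,263.50
Total: $112,496.50 − $5,263.50 = $107,233.00

$107,233.00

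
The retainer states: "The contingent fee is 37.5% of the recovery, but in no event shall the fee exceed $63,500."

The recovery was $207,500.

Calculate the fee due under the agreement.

37.5% of $207,500 = $77,812.50
That exceeds the $63,500 cap, so the fee is capped at $63,500.

$63,500.00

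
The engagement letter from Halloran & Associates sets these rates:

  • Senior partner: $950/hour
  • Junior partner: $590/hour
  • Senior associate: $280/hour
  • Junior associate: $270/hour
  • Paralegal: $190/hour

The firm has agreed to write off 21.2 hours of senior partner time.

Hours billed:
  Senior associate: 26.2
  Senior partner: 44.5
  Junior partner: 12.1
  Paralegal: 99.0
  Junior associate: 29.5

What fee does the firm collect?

Senior partner: 44.5 × $950 = $42,275.00
Junior partner: 12.1 × $590 = $7,139.00
Senior associate: 26.2 × $280 = $7,336.00
Junior associate: 29.5 × $270 = $7,965.00
Paralegal: 99.0 × $190 = $18,810.00
Subtotal: $83,525.00
Write-off: 21.2 × $950 = $20,140.00
Total: $83,525.00 − $20,140.00 = $63,385.00

$63,385.00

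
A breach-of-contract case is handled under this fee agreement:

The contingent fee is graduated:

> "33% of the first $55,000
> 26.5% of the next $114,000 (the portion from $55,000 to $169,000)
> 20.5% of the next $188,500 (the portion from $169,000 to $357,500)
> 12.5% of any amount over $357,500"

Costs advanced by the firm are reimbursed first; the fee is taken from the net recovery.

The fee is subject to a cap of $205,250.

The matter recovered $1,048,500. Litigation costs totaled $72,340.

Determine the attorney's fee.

Fee base (net of costs): $1,048,500 − $72,340 = $976,160
First $55,000 at 33% = $18,150.00
Next $114,000 at 26.5% = $30,210.00
Next $188,500 at 20.5% = $38,642.50
Remaining $618,660 at 12.5% = $77,332.50
Fee: $18,150.00 + $30,210.00 + $38,642.50 + $77,332.50 = $164,335.00
$164,335.00 is under the $205,250 cap.

$164,335.00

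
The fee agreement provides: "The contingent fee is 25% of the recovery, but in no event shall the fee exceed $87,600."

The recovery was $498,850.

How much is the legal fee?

25% of $498,850 = $124,712.50
That exceeds the $87,600 cap, so the fee is capped at $87,600.

$87,600.00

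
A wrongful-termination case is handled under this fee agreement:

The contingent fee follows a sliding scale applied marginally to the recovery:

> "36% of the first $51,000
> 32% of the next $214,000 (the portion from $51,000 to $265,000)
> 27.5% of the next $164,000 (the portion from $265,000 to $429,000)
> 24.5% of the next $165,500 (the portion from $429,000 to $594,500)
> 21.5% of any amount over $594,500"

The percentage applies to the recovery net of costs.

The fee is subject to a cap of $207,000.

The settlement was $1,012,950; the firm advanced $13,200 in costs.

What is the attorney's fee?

Fee base (net of costs): $1,012,950 − $13,200 = $999,750
First $51,000 at 36% = $18,360.00
Next $214,000 at 32% = $68,480.00
Next $164,000 at 27.5% = $45,100.00
Next $165,500 at 24.5% = $40,547.50
Remaining $405,250 at 21.5% = $87,128.75
Fee: $18,360.00 + $68,480.00 + $45,100.00 + $40,547.50 + $87,128.75 = $259,616.25
$259,616.25 exceeds the $207,000 cap, so the fee is capped at $207,000.00.

$207,000.00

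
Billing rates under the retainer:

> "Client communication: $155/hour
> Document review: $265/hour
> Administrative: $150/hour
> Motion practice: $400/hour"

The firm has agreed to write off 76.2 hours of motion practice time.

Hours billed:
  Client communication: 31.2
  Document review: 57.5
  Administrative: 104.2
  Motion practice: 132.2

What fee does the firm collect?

Client communication: 31.2 × $155 = $4,836.00
Document review: 57.5 × $265 = $15,237.50
Administrative: 104.2 × $150 = $15,630.00
Motion practice: 132.2 × $400 = $52,880.00
Subtotal: $88,583.50
Write-off: 76.2 × $400 = $30,480.00
Total: $88,583.50 − $30,480.00 = $58,103.50

$58,103.50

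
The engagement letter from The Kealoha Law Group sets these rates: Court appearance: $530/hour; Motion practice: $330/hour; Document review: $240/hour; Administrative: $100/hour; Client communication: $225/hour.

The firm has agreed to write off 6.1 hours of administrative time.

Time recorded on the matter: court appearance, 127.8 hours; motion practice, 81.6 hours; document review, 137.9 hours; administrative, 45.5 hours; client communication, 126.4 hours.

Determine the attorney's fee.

$160,138.00

Court appearance: 127.8 × $530 = $67,734.00
Motion practice: 81.6 × $330 = $26,928.00
Document review: 137.9 × $240 = $33,096.00
Administrative: 45.5 × $100 = $4,550.00
Client communication: 126.4 × $225 = $28,440.00
Subtotal: $160,748.00
Write-off: 6.1 × $100 = $610.00
Total: $160,748.00 − $610.00 = $160,138.00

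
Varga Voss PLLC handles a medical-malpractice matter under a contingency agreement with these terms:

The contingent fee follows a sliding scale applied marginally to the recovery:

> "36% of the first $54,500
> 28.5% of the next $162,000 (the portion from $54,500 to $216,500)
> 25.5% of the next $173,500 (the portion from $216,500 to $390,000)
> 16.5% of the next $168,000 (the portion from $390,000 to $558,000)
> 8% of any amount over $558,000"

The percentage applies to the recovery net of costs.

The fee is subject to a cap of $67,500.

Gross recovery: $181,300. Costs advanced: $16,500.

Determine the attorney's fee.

Fee base (net of costs): $181,300 − $16,500 = $164,800
First $54,500 at 36% = $19,620.00
Remaining $110,300 at 28.5% = $31,435.50
Fee: $19,620.00 + $31,435.50 = $51,055.50
$51,055.50 is under the $67,500 cap.

$51,055.50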